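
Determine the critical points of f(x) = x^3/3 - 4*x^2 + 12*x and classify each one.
f'(x) = x^2 - 8*x + 12

Solve f'(x) = 0:
  Factor: x^2 - 8*x + 12 = (x - 6)*(x - 2) = 0.
  ⇒ x = 2, 6

f''(x) = 2*x - 8
Second-derivative test at each critical point:
  f''(2) = -4 < 0 → local maximum
  f''(6) = 4 > 0 → local minimum

Critical points: x = 2 (local maximum); x = 6 (local minimum)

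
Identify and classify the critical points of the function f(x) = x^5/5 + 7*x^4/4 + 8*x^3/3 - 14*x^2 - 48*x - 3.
f'(x) = x^4 + 7*x^3 + 8*x^2 - 28*x - 48

Solve f'(x) = 0:
  Factor: x^4 + 7*x^3 + 8*x^2 - 28*x - 48 = (x - 2)*(x + 2)*(x + 3)*(x + 4) = 0.
  ⇒ x = -4, -3, -2, 2

f''(x) = 4*x^3 + 21*x^2 + 16*x - 28
Second-derivative test at each critical point:
  f''(-4) = -12 < 0 → local maximum
  f''(-3) = 5 > 0 → local minimum
  f''(-2) = -8 < 0 → local maximum
  f''(2) = 120 > 0 → local minimum

Critical points: x = -4 (local maximum); x = -3 (local minimum); x = -2 (local maximum); x = 2 (local minimum)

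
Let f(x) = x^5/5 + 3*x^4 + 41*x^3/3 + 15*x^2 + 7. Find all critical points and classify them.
f'(x) = x*(x^3 + 12*x^2 + 41*x + 30)

Solve f'(x) = 0:
  Factor: x^4 + 12*x^3 + 41*x^2 + 30*x = x*(x + 1)*(x + 5)*(x + 6) = 0.
  ⇒ x = -6, -5, -1, 0

f''(x) = 4*x^3 + 36*x^2 + 82*x + 30
Second-derivative test at each critical point:
  f''(-6) = -30 < 0 → local maximum
  f''(-5) = 20 > 0 → local minimum
  f''(-1) = -20 < 0 → local maximum
  f''(0) = 30 > 0 → local minimum

Critical points: x = -6 (local maximum); x = -5 (local minimum); x = -1 (local maximum); x = 0 (local minimum)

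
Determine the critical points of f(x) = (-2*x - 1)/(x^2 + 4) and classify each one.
f'(x) = 2*(x^2 + x - 4)/(x^4 + 8*x^2 + 16)

Solve f'(x) = 0:
  f'(x) = 2*(x^2 + x - 4)/(x^2 + 4)^2; the denominator is positive wherever f is defined, so f'(x) = 0 ⇔ 2*x^2 + 2*x - 8 = 0.
  Factor: 2*x^2 + 2*x - 8 = 2*(x^2 + x - 4); x^2 + x - 4 = 0 has no rational roots; quadratic formula: x = (-1 ± √17)/2.
  ⇒ x = -sqrt(17)/2 - 1/2 ≈ -2.5616, -1/2 + sqrt(17)/2 ≈ 1.5616

f''(x) = 2*(-4*x^2*(2*x + 1) + (6*x + 1)*(x^2 + 4))/(x^2 + 4)^3
Second-derivative test at each critical point:
  f''(-2.5616) = -0.0739 < 0 → local maximum
  f''(1.5616) = 0.1989 > 0 → local minimum

Critical points: x = -sqrt(17)/2 - 1/2 ≈ -2.5616 (local maximum); x = -1/2 + sqrt(17)/2 ≈ 1.5616 (local minimum)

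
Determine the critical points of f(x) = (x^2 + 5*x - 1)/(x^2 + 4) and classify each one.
f'(x) = 5*(-x^2 + 2*x + 4)/(x^4 + 8*x^2 + 16)

Solve f'(x) = 0:
  f'(x) = -5*(x^2 - 2*x - 4)/(x^2 + 4)^2; the denominator is positive wherever f is defined, so f'(x) = 0 ⇔ -5*x^2 + 10*x + 20 = 0.
  Factor: -5*x^2 + 10*x + 20 = -5*(x^2 - 2*x - 4); x^2 - 2*x - 4 = 0 has no rational roots; quadratic formula: x = (2 ± √20)/2.
  ⇒ x = 1 - sqrt(5) ≈ -1.2361, 1 + sqrt(5) ≈ 3.2361

f''(x) = 10*(x^3 - 3*x^2 - 12*x + 4)/(x^6 + 12*x^4 + 48*x^2 + 64)
Second-derivative test at each critical point:
  f''(-1.2361) = 0.7318 > 0 → local minimum
  f''(3.2361) = -0.1068 < 0 → local maximum

Critical points: x = 1 - sqrt(5) ≈ -1.2361 (local minimum); x = 1 + sqrt(5) ≈ 3.2361 (local maximum)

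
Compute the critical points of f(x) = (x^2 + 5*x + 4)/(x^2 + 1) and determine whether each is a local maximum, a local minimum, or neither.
f'(x) = (-5*x^2 - 6*x + 5)/(x^4 + 2*x^2 + 1)

Solve f'(x) = 0:
  f'(x) = -(5*x^2 + 6*x - 5)/(x^2 + 1)^2; the denominator is positive wherever f is defined, so f'(x) = 0 ⇔ -5*x^2 - 6*x + 5 = 0.
  5*x^2 + 6*x - 5 = 0 has no rational roots; quadratic formula: x = (-6 ± √136)/10.
  ⇒ x = -sqrt(34)/5 - 3/5 ≈ -1.7662, -3/5 + sqrt(34)/5 ≈ 0.5662

f''(x) = 2*(5*x^3 + 9*x^2 - 15*x - 3)/(x^6 + 3*x^4 + 3*x^2 + 1)
Second-derivative test at each critical point:
  f''(-1.7662) = 0.6872 > 0 → local minimum
  f''(0.5662) = -6.6872 < 0 → local maximum

Critical points: x = -sqrt(34)/5 - 3/5 ≈ -1.7662 (local minimum); x = -3/5 + sqrt(34)/5 ≈ 0.5662 (local maximum)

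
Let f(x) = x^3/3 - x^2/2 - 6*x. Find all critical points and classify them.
f'(x) = x^2 - x - 6

Solve f'(x) = 0:
  Factor: x^2 - x - 6 = (x - 3)*(x + 2) = 0.
  ⇒ x = -2, 3

f''(x) = 2*x - 1
Second-derivative test at each critical point:
  f''(-2) = -5 < 0 → local maximum
  f''(3) = 5 > 0 → local minimum

Critical points: x = -2 (local maximum); x = 3 (local minimum)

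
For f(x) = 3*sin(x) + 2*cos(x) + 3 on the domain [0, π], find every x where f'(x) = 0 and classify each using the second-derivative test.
f'(x) = -2*sin(x) + 3*cos(x)

Solve f'(x) = 0 on [0, π]:
  f'(x) = 0 ⇔ 3*cos(x) = 2*sin(x) ⇔ tan(x) = 3/2, i.e. x = arctan(3/2) + nπ; keep the solutions lying in [0, π].
  ⇒ x = atan(3/2) ≈ 0.9828

f''(x) = -3*sin(x) - 2*cos(x)
Second-derivative test at each critical point:
  f''(0.9828) = -3.6056 < 0 → local maximum

Critical points: x = atan(3/2) ≈ 0.9828 (local maximum)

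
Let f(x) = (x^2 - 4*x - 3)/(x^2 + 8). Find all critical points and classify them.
f'(x) = 2*(2*x^2 + 11*x - 16)/(x^4 + 16*x^2 + 64)

Solve f'(x) = 0:
  f'(x) = 2*(2*x^2 + 11*x - 16)/(x^2 + 8)^2; the denominator is positive wherever f is defined, so f'(x) = 0 ⇔ 4*x^2 + 22*x - 32 = 0.
  Factor: 4*x^2 + 22*x - 32 = 2*(2*x^2 + 11*x - 16); 2*x^2 + 11*x - 16 = 0 has no rational roots; quadratic formula: x = (-11 ± √249)/4.
  ⇒ x = -sqrt(249)/4 - 11/4 ≈ -6.6949, -11/4 + sqrt(249)/4 ≈ 1.1949

f''(x) = 2*(-4*x^3 - 33*x^2 + 96*x + 88)/(x^6 + 24*x^4 + 192*x^2 + 512)
Second-derivative test at each critical point:
  f''(-6.6949) = -0.0113 < 0 → local maximum
  f''(1.1949) = 0.3551 > 0 → local minimum

Critical points: x = -sqrt(249)/4 - 11/4 ≈ -6.6949 (local maximum); x = -11/4 + sqrt(249)/4 ≈ 1.1949 (local minimum)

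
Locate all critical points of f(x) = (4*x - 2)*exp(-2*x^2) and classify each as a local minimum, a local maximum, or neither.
f'(x) = 4*(-2*x*(2*x - 1) + 1)*exp(-2*x^2)

Solve f'(x) = 0:
  f'(x) = (-16*x^2 + 8*x + 4)·exp(-2*x^2) and exp(-2*x^2) > 0 for every x, so f'(x) = 0 ⇔ -16*x^2 + 8*x + 4 = 0.
  Factor: -16*x^2 + 8*x + 4 = -4*(4*x^2 - 2*x - 1); 4*x^2 - 2*x - 1 = 0 has no rational roots; quadratic formula: x = (2 ± √20)/8.
  ⇒ x = 1/4 - sqrt(5)/4 ≈ -0.3090, 1/4 + sqrt(5)/4 ≈ 0.8090

f''(x) = 8*(4*x^2*(2*x - 1) - 6*x + 1)*exp(-2*x^2)
Second-derivative test at each critical point:
  f''(-0.3090) = 14.7786 > 0 → local minimum
  f''(0.8090) = -4.8314 < 0 → local maximum

Critical points: x = 1/4 - sqrt(5)/4 ≈ -0.3090 (local minimum); x = 1/4 + sqrt(5)/4 ≈ 0.8090 (local maximum)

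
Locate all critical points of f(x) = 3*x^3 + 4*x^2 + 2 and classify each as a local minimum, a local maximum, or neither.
f'(x) = x*(9*x + 8)

Solve f'(x) = 0:
  Factor: 9*x^2 + 8*x = x*(9*x + 8) = 0.
  ⇒ x = -8/9, 0

f''(x) = 18*x + 8
Second-derivative test at each critical point:
  f''(-8/9) = -8 < 0 → local maximum
  f''(0) = 8 > 0 → local minimum

Critical points: x = -8/9 (local maximum); x = 0 (local minimum)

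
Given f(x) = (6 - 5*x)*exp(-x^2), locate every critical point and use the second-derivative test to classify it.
f'(x) = (2*x*(5*x - 6) - 5)*exp(-x^2)

Solve f'(x) = 0:
  f'(x) = (10*x^2 - 12*x - 5)·exp(-x^2) and exp(-x^2) > 0 for every x, so f'(x) = 0 ⇔ 10*x^2 - 12*x - 5 = 0.
  10*x^2 - 12*x - 5 = 0 has no rational roots; quadratic formula: x = (12 ± √344)/20.
  ⇒ x = 3/5 - sqrt(86)/10 ≈ -0.3274, 3/5 + sqrt(86)/10 ≈ 1.5274

f''(x) = 2*(2*x^2*(6 - 5*x) + 15*x - 6)*exp(-x^2)
Second-derivative test at each critical point:
  f''(-0.3274) = -16.6624 < 0 → local maximum
  f''(1.5274) = 1.7995 > 0 → local minimum

Critical points: x = 3/5 - sqrt(86)/10 ≈ -0.3274 (local maximum); x = 3/5 + sqrt(86)/10 ≈ 1.5274 (local minimum)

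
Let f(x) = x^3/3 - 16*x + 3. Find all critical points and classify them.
f'(x) = x^2 - 16

Solve f'(x) = 0:
  Factor: x^2 - 16 = (x - 4)*(x + 4) = 0.
  ⇒ x = -4, 4

f''(x) = 2*x
Second-derivative test at each critical point:
  f''(-4) = -8 < 0 → local maximum
  f''(4) = 8 > 0 → local minimum

Critical points: x = -4 (local maximum); x = 4 (local minimum)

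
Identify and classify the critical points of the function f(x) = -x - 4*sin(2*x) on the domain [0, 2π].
f'(x) = 16*sin(x)^2 - 9

Solve f'(x) = 0 on [0, 2π]:
  f'(x) = 0 ⇔ cos(2*x) = -1/8, i.e. 2*x = ±arccos(-1/8) + 2nπ; keep the solutions lying in [0, 2π].
  ⇒ x = acos(-1/8)/2 ≈ 0.8481, pi - acos(-1/8)/2 ≈ 2.2935, acos(-1/8)/2 + pi ≈ 3.9897, -acos(-1/8)/2 + 2*pi ≈ 5.4351

f''(x) = 16*sin(2*x)
Second-derivative test at each critical point:
  f''(0.8481) = 15.8745 > 0 → local minimum
  f''(2.2935) = -15.8745 < 0 → local maximum
  f''(3.9897) = 15.8745 > 0 → local minimum
  f''(5.4351) = -15.8745 < 0 → local maximum

Critical points: x = acos(-1/8)/2 ≈ 0.8481 (local minimum); x = pi - acos(-1/8)/2 ≈ 2.2935 (local maximum); x = acos(-1/8)/2 + pi ≈ 3.9897 (local minimum); x = -acos(-1/8)/2 + 2*pi ≈ 5.4351 (local maximum)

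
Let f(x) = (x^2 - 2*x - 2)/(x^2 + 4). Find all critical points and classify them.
f'(x) = 2*(x^2 + 6*x - 4)/(x^4 + 8*x^2 + 16)

Solve f'(x) = 0:
  f'(x) = 2*(x^2 + 6*x - 4)/(x^2 + 4)^2; the denominator is positive wherever f is defined, so f'(x) = 0 ⇔ 2*x^2 + 12*x - 8 = 0.
  Factor: 2*x^2 + 12*x - 8 = 2*(x^2 + 6*x - 4); x^2 + 6*x - 4 = 0 has no rational roots; quadratic formula: x = (-6 ± √52)/2.
  ⇒ x = -sqrt(13) - 3 ≈ -6.6056, -3 + sqrt(13) ≈ 0.6056

f''(x) = 4*(-x^3 - 9*x^2 + 12*x + 12)/(x^6 + 12*x^4 + 48*x^2 + 64)
Second-derivative test at each critical point:
  f''(-6.6056) = -0.0064 < 0 → local maximum
  f''(0.6056) = 0.7564 > 0 → local minimum

Critical points: x = -sqrt(13) - 3 ≈ -6.6056 (local maximum); x = -3 + sqrt(13) ≈ 0.6056 (local minimum)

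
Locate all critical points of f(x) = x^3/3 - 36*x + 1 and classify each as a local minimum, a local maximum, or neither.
f'(x) = x^2 - 36

Solve f'(x) = 0:
  Factor: x^2 - 36 = (x - 6)*(x + 6) = 0.
  ⇒ x = -6, 6

f''(x) = 2*x
Second-derivative test at each critical point:
  f''(-6) = -12 < 0 → local maximum
  f''(6) = 12 > 0 → local minimum

Critical points: x = -6 (local maximum); x = 6 (local minimum)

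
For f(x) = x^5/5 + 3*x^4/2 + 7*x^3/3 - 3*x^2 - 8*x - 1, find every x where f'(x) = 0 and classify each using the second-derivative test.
f'(x) = x^4 + 6*x^3 + 7*x^2 - 6*x - 8

Solve f'(x) = 0:
  Factor: x^4 + 6*x^3 + 7*x^2 - 6*x - 8 = (x - 1)*(x + 1)*(x + 2)*(x + 4) = 0.
  ⇒ x = -4, -2, -1, 1

f''(x) = 4*x^3 + 18*x^2 + 14*x - 6
Second-derivative test at each critical point:
  f''(-4) = -30 < 0 → local maximum
  f''(-2) = 6 > 0 → local minimum
  f''(-1) = -6 < 0 → local maximum
  f''(1) = 30 > 0 → local minimum

Critical points: x = -4 (local maximum); x = -2 (local minimum); x = -1 (local maximum); x = 1 (local minimum)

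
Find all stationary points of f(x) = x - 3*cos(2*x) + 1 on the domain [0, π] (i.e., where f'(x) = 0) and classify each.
f'(x) = 6*sin(2*x) + 1

Solve f'(x) = 0 on [0, π]:
  f'(x) = 0 ⇔ sin(2*x) = -1/6, i.e. 2*x = arcsin(-1/6) + 2nπ or 2*x = π − arcsin(-1/6) + 2nπ; keep the solutions lying in [0, π].
  ⇒ x = asin(1/6)/2 + pi/2 ≈ 1.6545, pi - asin(1/6)/2 ≈ 3.0579

f''(x) = 12*cos(2*x)
Second-derivative test at each critical point:
  f''(1.6545) = -11.8322 < 0 → local maximum
  f''(3.0579) = 11.8322 > 0 → local minimum

Critical points: x = asin(1/6)/2 + pi/2 ≈ 1.6545 (local maximum); x = pi - asin(1/6)/2 ≈ 3.0579 (local minimum)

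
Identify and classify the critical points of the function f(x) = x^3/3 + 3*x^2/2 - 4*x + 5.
f'(x) = x^2 + 3*x - 4

Solve f'(x) = 0:
  Factor: x^2 + 3*x - 4 = (x - 1)*(x + 4) = 0.
  ⇒ x = -4, 1

f''(x) = 2*x + 3
Second-derivative test at each critical point:
  f''(-4) = -5 < 0 → local maximum
  f''(1) = 5 > 0 → local minimum

Critical points: x = -4 (local maximum); x = 1 (local minimum)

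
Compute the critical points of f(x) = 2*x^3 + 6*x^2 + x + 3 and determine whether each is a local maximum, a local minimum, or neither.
f'(x) = 6*x^2 + 12*x + 1

Solve f'(x) = 0:
  6*x^2 + 12*x + 1 = 0 has no rational roots; quadratic formula: x = (-12 ± √120)/12.
  ⇒ x = -1 - sqrt(30)/6 ≈ -1.9129, -1 + sqrt(30)/6 ≈ -0.0871

f''(x) = 12*x + 12
Second-derivative test at each critical point:
  f''(-1.9129) = -10.9545 < 0 → local maximum
  f''(-0.0871) = 10.9545 > 0 → local minimum

Critical points: x = -1 - sqrt(30)/6 ≈ -1.9129 (local maximum); x = -1 + sqrt(30)/6 ≈ -0.0871 (local minimum)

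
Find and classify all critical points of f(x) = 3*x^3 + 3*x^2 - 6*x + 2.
f'(x) = 9*x^2 + 6*x - 6

Solve f'(x) = 0:
  Factor: 9*x^2 + 6*x - 6 = 3*(3*x^2 + 2*x - 2); 3*x^2 + 2*x - 2 = 0 has no rational roots; quadratic formula: x = (-2 ± √28)/6.
  ⇒ x = -sqrt(7)/3 - 1/3 ≈ -1.2153, -1/3 + sqrt(7)/3 ≈ 0.5486

f''(x) = 18*x + 6
Second-derivative test at each critical point:
  f''(-1.2153) = -15.8745 < 0 → local maximum
  f''(0.5486) = 15.8745 > 0 → local minimum

Critical points: x = -sqrt(7)/3 - 1/3 ≈ -1.2153 (local maximum); x = -1/3 + sqrt(7)/3 ≈ 0.5486 (local minimum)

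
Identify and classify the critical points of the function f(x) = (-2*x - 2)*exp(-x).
f'(x) = 2*x*exp(-x)

Solve f'(x) = 0:
  f'(x) = (2*x)·exp(-x) and exp(-x) > 0 for every x, so f'(x) = 0 ⇔ 2*x = 0.
  2*x = 0.
  ⇒ x = 0

f''(x) = 2*(1 - x)*exp(-x)
Second-derivative test at each critical point:
  f''(0) = 2 > 0 → local minimum

Critical points: x = 0 (local minimum)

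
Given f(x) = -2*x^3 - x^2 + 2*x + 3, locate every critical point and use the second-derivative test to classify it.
f'(x) = -6*x^2 - 2*x + 2

Solve f'(x) = 0:
  Factor: -6*x^2 - 2*x + 2 = -2*(3*x^2 + x - 1); 3*x^2 + x - 1 = 0 has no rational roots; quadratic formula: x = (-1 ± √13)/6.
  ⇒ x = -sqrt(13)/6 - 1/6 ≈ -0.7676, -1/6 + sqrt(13)/6 ≈ 0.4343

f''(x) = -12*x - 2
Second-derivative test at each critical point:
  f''(-0.7676) = 7.2111 > 0 → local minimum
  f''(0.4343) = -7.2111 < 0 → local maximum

Critical points: x = -sqrt(13)/6 - 1/6 ≈ -0.7676 (local minimum); x = -1/6 + sqrt(13)/6 ≈ 0.4343 (local maximum)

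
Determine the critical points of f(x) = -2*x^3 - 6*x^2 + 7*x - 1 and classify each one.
f'(x) = -6*x^2 - 12*x + 7

Solve f'(x) = 0:
  6*x^2 + 12*x - 7 = 0 has no rational roots; quadratic formula: x = (-12 ± √312)/12.
  ⇒ x = -sqrt(78)/6 - 1 ≈ -2.4720, -1 + sqrt(78)/6 ≈ 0.4720

f''(x) = -12*x - 12
Second-derivative test at each critical point:
  f''(-2.4720) = 17.6635 > 0 → local minimum
  f''(0.4720) = -17.6635 < 0 → local maximum

Critical points: x = -sqrt(78)/6 - 1 ≈ -2.4720 (local minimum); x = -1 + sqrt(78)/6 ≈ 0.4720 (local maximum)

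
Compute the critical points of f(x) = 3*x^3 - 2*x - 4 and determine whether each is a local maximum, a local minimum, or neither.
f'(x) = 9*x^2 - 2

Solve f'(x) = 0:
  9*x^2 - 2 = 0 has no rational roots; quadratic formula: x = (0 ± √72)/18.
  ⇒ x = -sqrt(2)/3 ≈ -0.4714, sqrt(2)/3 ≈ 0.4714

f''(x) = 18*x
Second-derivative test at each critical point:
  f''(-0.4714) = -8.4853 < 0 → local maximum
  f''(0.4714) = 8.4853 > 0 → local minimum

Critical points: x = -sqrt(2)/3 ≈ -0.4714 (local maximum); x = sqrt(2)/3 ≈ 0.4714 (local minimum)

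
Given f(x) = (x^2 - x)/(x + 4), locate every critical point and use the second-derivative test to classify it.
f'(x) = (x^2 + 8*x - 4)/(x^2 + 8*x + 16)

Solve f'(x) = 0:
  f'(x) = (x^2 + 8*x - 4)/(x + 4)^2; the denominator is positive wherever f is defined, so f'(x) = 0 ⇔ x^2 + 8*x - 4 = 0.
  x^2 + 8*x - 4 = 0 has no rational roots; quadratic formula: x = (-8 ± √80)/2.
  ⇒ x = -2*sqrt(5) - 4 ≈ -8.4721, -4 + 2*sqrt(5) ≈ 0.4721

f''(x) = 40/(x^3 + 12*x^2 + 48*x + 64)
Second-derivative test at each critical point:
  f''(-8.4721) = -0.4472 < 0 → local maximum
  f''(0.4721) = 0.4472 > 0 → local minimum

Critical points: x = -2*sqrt(5) - 4 ≈ -8.4721 (local maximum); x = -4 + 2*sqrt(5) ≈ 0.4721 (local minimum)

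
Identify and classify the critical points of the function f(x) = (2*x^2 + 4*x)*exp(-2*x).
f'(x) = 4*(-x^2 - x + 1)*exp(-2*x)

Solve f'(x) = 0:
  f'(x) = (-4*x^2 - 4*x + 4)·exp(-2*x) and exp(-2*x) > 0 for every x, so f'(x) = 0 ⇔ -4*x^2 - 4*x + 4 = 0.
  Factor: -4*x^2 - 4*x + 4 = -4*(x^2 + x - 1); x^2 + x - 1 = 0 has no rational roots; quadratic formula: x = (-1 ± √5)/2.
  ⇒ x = -sqrt(5)/2 - 1/2 ≈ -1.6180, -1/2 + sqrt(5)/2 ≈ 0.6180

f''(x) = 4*(2*x^2 - 3)*exp(-2*x)
Second-derivative test at each critical point:
  f''(-1.6180) = 227.4843 > 0 → local minimum
  f''(0.6180) = -2.5985 < 0 → local maximum

Critical points: x = -sqrt(5)/2 - 1/2 ≈ -1.6180 (local minimum); x = -1/2 + sqrt(5)/2 ≈ 0.6180 (local maximum)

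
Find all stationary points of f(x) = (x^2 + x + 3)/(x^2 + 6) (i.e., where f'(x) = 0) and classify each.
f'(x) = (-x^2 + 6*x + 6)/(x^4 + 12*x^2 + 36)

Solve f'(x) = 0:
  f'(x) = -(x^2 - 6*x - 6)/(x^2 + 6)^2; the denominator is positive wherever f is defined, so f'(x) = 0 ⇔ -x^2 + 6*x + 6 = 0.
  x^2 - 6*x - 6 = 0 has no rational roots; quadratic formula: x = (6 ± √60)/2.
  ⇒ x = 3 - sqrt(15) ≈ -0.8730, 3 + sqrt(15) ≈ 6.8730

f''(x) = 2*(x^3 - 9*x^2 - 18*x + 18)/(x^6 + 18*x^4 + 108*x^2 + 216)
Second-derivative test at each critical point:
  f''(-0.8730) = 0.1694 > 0 → local minimum
  f''(6.8730) = -0.0027 < 0 → local maximum

Critical points: x = 3 - sqrt(15) ≈ -0.8730 (local minimum); x = 3 + sqrt(15) ≈ 6.8730 (local maximum)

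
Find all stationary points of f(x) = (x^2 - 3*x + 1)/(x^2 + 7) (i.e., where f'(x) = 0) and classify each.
f'(x) = 3*(x^2 + 4*x - 7)/(x^4 + 14*x^2 + 49)

Solve f'(x) = 0:
  f'(x) = 3*(x^2 + 4*x - 7)/(x^2 + 7)^2; the denominator is positive wherever f is defined, so f'(x) = 0 ⇔ 3*x^2 + 12*x - 21 = 0.
  Factor: 3*x^2 + 12*x - 21 = 3*(x^2 + 4*x - 7); x^2 + 4*x - 7 = 0 has no rational roots; quadratic formula: x = (-4 ± √44)/2.
  ⇒ x = -sqrt(11) - 2 ≈ -5.3166, -2 + sqrt(11) ≈ 1.3166

f''(x) = 6*(-x^3 - 6*x^2 + 21*x + 14)/(x^6 + 21*x^4 + 147*x^2 + 343)
Second-derivative test at each critical point:
  f''(-5.3166) = -0.0160 < 0 → local maximum
  f''(1.3166) = 0.2609 > 0 → local minimum

Critical points: x = -sqrt(11) - 2 ≈ -5.3166 (local maximum); x = -2 + sqrt(11) ≈ 1.3166 (local minimum)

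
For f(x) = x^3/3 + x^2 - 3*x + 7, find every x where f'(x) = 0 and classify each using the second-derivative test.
f'(x) = x^2 + 2*x - 3

Solve f'(x) = 0:
  Factor: x^2 + 2*x - 3 = (x - 1)*(x + 3) = 0.
  ⇒ x = -3, 1

f''(x) = 2*x + 2
Second-derivative test at each critical point:
  f''(-3) = -4 < 0 → local maximum
  f''(1) = 4 > 0 → local minimum

Critical points: x = -3 (local maximum); x = 1 (local minimum)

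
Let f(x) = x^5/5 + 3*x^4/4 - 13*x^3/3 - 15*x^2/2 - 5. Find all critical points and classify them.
f'(x) = x*(x^3 + 3*x^2 - 13*x - 15)

Solve f'(x) = 0:
  Factor: x^4 + 3*x^3 - 13*x^2 - 15*x = x*(x - 3)*(x + 1)*(x + 5) = 0.
  ⇒ x = -5, -1, 0, 3

f''(x) = 4*x^3 + 9*x^2 - 26*x - 15
Second-derivative test at each critical point:
  f''(-5) = -160 < 0 → local maximum
  f''(-1) = 16 > 0 → local minimum
  f''(0) = -15 < 0 → local maximum
  f''(3) = 96 > 0 → local minimum

Critical points: x = -5 (local maximum); x = -1 (local minimum); x = 0 (local maximum); x = 3 (local minimum)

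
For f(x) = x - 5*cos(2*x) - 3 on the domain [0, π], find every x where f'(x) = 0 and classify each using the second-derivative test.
f'(x) = 10*sin(2*x) + 1

Solve f'(x) = 0 on [0, π]:
  f'(x) = 0 ⇔ sin(2*x) = -1/10, i.e. 2*x = arcsin(-1/10) + 2nπ or 2*x = π − arcsin(-1/10) + 2nπ; keep the solutions lying in [0, π].
  ⇒ x = asin(1/10)/2 + pi/2 ≈ 1.6209, pi - asin(1/10)/2 ≈ 3.0915

f''(x) = 20*cos(2*x)
Second-derivative test at each critical point:
  f''(1.6209) = -19.8997 < 0 → local maximum
  f''(3.0915) = 19.8997 > 0 → local minimum

Critical points: x = asin(1/10)/2 + pi/2 ≈ 1.6209 (local maximum); x = pi - asin(1/10)/2 ≈ 3.0915 (local minimum)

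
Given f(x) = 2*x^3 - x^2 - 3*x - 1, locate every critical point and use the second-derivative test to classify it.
f'(x) = 6*x^2 - 2*x - 3

Solve f'(x) = 0:
  6*x^2 - 2*x - 3 = 0 has no rational roots; quadratic formula: x = (2 ± √76)/12.
  ⇒ x = 1/6 - sqrt(19)/6 ≈ -0.5598, 1/6 + sqrt(19)/6 ≈ 0.8931

f''(x) = 12*x - 2
Second-derivative test at each critical point:
  f''(-0.5598) = -8.7178 < 0 → local maximum
  f''(0.8931) = 8.7178 > 0 → local minimum

Critical points: x = 1/6 - sqrt(19)/6 ≈ -0.5598 (local maximum); x = 1/6 + sqrt(19)/6 ≈ 0.8931 (local minimum)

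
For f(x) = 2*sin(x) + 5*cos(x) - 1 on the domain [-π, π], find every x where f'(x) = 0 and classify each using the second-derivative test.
f'(x) = -5*sin(x) + 2*cos(x)

Solve f'(x) = 0 on [-π, π]:
  f'(x) = 0 ⇔ 2*cos(x) = 5*sin(x) ⇔ tan(x) = 2/5, i.e. x = arctan(2/5) + nπ; keep the solutions lying in [-π, π].
  ⇒ x = -pi + atan(2/5) ≈ -2.7611, atan(2/5) ≈ 0.3805

f''(x) = -2*sin(x) - 5*cos(x)
Second-derivative test at each critical point:
  f''(-2.7611) = 5.3852 > 0 → local minimum
  f''(0.3805) = -5.3852 < 0 → local maximum

Critical points: x = -pi + atan(2/5) ≈ -2.7611 (local minimum); x = atan(2/5) ≈ 0.3805 (local maximum)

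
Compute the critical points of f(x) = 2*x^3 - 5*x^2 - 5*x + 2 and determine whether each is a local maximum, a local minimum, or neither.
f'(x) = 6*x^2 - 10*x - 5

Solve f'(x) = 0:
  6*x^2 - 10*x - 5 = 0 has no rational roots; quadratic formula: x = (10 ± √220)/12.
  ⇒ x = 5/6 - sqrt(55)/6 ≈ -0.4027, 5/6 + sqrt(55)/6 ≈ 2.0694

f''(x) = 12*x - 10
Second-derivative test at each critical point:
  f''(-0.4027) = -14.8324 < 0 → local maximum
  f''(2.0694) = 14.8324 > 0 → local minimum

Critical points: x = 5/6 - sqrt(55)/6 ≈ -0.4027 (local maximum); x = 5/6 + sqrt(55)/6 ≈ 2.0694 (local minimum)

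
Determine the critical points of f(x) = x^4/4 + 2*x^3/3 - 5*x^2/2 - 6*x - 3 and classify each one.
f'(x) = x^3 + 2*x^2 - 5*x - 6

Solve f'(x) = 0:
  Factor: x^3 + 2*x^2 - 5*x - 6 = (x - 2)*(x + 1)*(x + 3) = 0.
  ⇒ x = -3, -1, 2

f''(x) = 3*x^2 + 4*x - 5
Second-derivative test at each critical point:
  f''(-3) = 10 > 0 → local minimum
  f''(-1) = -6 < 0 → local maximum
  f''(2) = 15 > 0 → local minimum

Critical points: x = -3 (local minimum); x = -1 (local maximum); x = 2 (local minimum)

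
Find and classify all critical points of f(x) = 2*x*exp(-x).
f'(x) = 2*(1 - x)*exp(-x)

Solve f'(x) = 0:
  f'(x) = (2 - 2*x)·exp(-x) and exp(-x) > 0 for every x, so f'(x) = 0 ⇔ 2 - 2*x = 0.
  Factor: 2 - 2*x = -2*(x - 1) = 0.
  ⇒ x = 1

f''(x) = 2*(x - 2)*exp(-x)
Second-derivative test at each critical point:
  f''(1) = -0.7358 < 0 → local maximum

Critical points: x = 1 (local maximum)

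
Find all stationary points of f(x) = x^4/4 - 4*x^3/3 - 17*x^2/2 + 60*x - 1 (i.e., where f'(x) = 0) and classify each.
f'(x) = x^3 - 4*x^2 - 17*x + 60

Solve f'(x) = 0:
  Factor: x^3 - 4*x^2 - 17*x + 60 = (x - 5)*(x - 3)*(x + 4) = 0.
  ⇒ x = -4, 3, 5

f''(x) = 3*x^2 - 8*x - 17
Second-derivative test at each critical point:
  f''(-4) = 63 > 0 → local minimum
  f''(3) = -14 < 0 → local maximum
  f''(5) = 18 > 0 → local minimum

Critical points: x = -4 (local minimum); x = 3 (local maximum); x = 5 (local minimum)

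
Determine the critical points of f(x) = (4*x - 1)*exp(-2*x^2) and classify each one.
f'(x) = 4*(-x*(4*x - 1) + 1)*exp(-2*x^2)

Solve f'(x) = 0:
  f'(x) = (-16*x^2 + 4*x + 4)·exp(-2*x^2) and exp(-2*x^2) > 0 for every x, so f'(x) = 0 ⇔ -16*x^2 + 4*x + 4 = 0.
  Factor: -16*x^2 + 4*x + 4 = -4*(4*x^2 - x - 1); 4*x^2 - x - 1 = 0 has no rational roots; quadratic formula: x = (1 ± √17)/8.
  ⇒ x = 1/8 - sqrt(17)/8 ≈ -0.3904, 1/8 + sqrt(17)/8 ≈ 0.6404

f''(x) = 4*(4*x^2*(4*x - 1) - 12*x + 1)*exp(-2*x^2)
Second-derivative test at each critical point:
  f''(-0.3904) = 12.1593 > 0 → local minimum
  f''(0.6404) = -7.2624 < 0 → local maximum

Critical points: x = 1/8 - sqrt(17)/8 ≈ -0.3904 (local minimum); x = 1/8 + sqrt(17)/8 ≈ 0.6404 (local maximum)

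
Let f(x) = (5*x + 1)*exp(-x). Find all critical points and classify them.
f'(x) = (4 - 5*x)*exp(-x)

Solve f'(x) = 0:
  f'(x) = (4 - 5*x)·exp(-x) and exp(-x) > 0 for every x, so f'(x) = 0 ⇔ 4 - 5*x = 0.
  4 - 5*x = 0.
  ⇒ x = 4/5

f''(x) = (5*x - 9)*exp(-x)
Second-derivative test at each critical point:
  f''(4/5) = -2.2466 < 0 → local maximum

Critical points: x = 4/5 (local maximum)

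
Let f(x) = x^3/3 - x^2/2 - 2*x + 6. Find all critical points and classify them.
f'(x) = x^2 - x - 2

Solve f'(x) = 0:
  Factor: x^2 - x - 2 = (x - 2)*(x + 1) = 0.
  ⇒ x = -1, 2

f''(x) = 2*x - 1
Second-derivative test at each critical point:
  f''(-1) = -3 < 0 → local maximum
  f''(2) = 3 > 0 → local minimum

Critical points: x = -1 (local maximum); x = 2 (local minimum)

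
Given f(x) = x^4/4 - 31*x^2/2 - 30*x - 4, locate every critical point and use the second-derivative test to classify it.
f'(x) = x^3 - 31*x - 30

Solve f'(x) = 0:
  Factor: x^3 - 31*x - 30 = (x - 6)*(x + 1)*(x + 5) = 0.
  ⇒ x = -5, -1, 6

f''(x) = 3*x^2 - 31
Second-derivative test at each critical point:
  f''(-5) = 44 > 0 → local minimum
  f''(-1) = -28 < 0 → local maximum
  f''(6) = 77 > 0 → local minimum

Critical points: x = -5 (local minimum); x = -1 (local maximum); x = 6 (local minimum)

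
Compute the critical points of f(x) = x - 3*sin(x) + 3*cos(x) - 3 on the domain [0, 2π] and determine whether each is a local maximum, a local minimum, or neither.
f'(x) = -3*sqrt(2)*sin(x + pi/4) + 1

Solve f'(x) = 0 on [0, 2π]:
  f'(x) = 0 ⇔ -3*sin(x) - 3*cos(x) = -1. Write the left side as R·cos(x + φ) with R = √((-3)² + 3²) = 3*sqrt(2), cos φ = -sqrt(2)/2, sin φ = sqrt(2)/2; then cos(x + φ) = -sqrt(2)/6. Solve for x and keep the solutions lying in [0, 2π].
  ⇒ x = atan((1 + sqrt(17))/(1 - sqrt(17))) + pi ≈ 2.1183, atan((1 - sqrt(17))/(1 + sqrt(17))) + 2*pi ≈ 5.7357

f''(x) = -3*sqrt(2)*cos(x + pi/4)
Second-derivative test at each critical point:
  f''(2.1183) = 4.1231 > 0 → local minimum
  f''(5.7357) = -4.1231 < 0 → local maximum

Critical points: x = atan((1 + sqrt(17))/(1 - sqrt(17))) + pi ≈ 2.1183 (local minimum); x = atan((1 - sqrt(17))/(1 + sqrt(17))) + 2*pi ≈ 5.7357 (local maximum)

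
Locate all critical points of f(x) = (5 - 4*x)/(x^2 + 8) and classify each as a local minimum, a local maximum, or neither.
f'(x) = 2*(2*x^2 - 5*x - 16)/(x^4 + 16*x^2 + 64)

Solve f'(x) = 0:
  f'(x) = 2*(2*x^2 - 5*x - 16)/(x^2 + 8)^2; the denominator is positive wherever f is defined, so f'(x) = 0 ⇔ 4*x^2 - 10*x - 32 = 0.
  Factor: 4*x^2 - 10*x - 32 = 2*(2*x^2 - 5*x - 16); 2*x^2 - 5*x - 16 = 0 has no rational roots; quadratic formula: x = (5 ± √153)/4.
  ⇒ x = 5/4 - 3*sqrt(17)/4 ≈ -1.8423, 5/4 + 3*sqrt(17)/4 ≈ 4.3423

f''(x) = 2*(4*x^2*(5 - 4*x) + (12*x - 5)*(x^2 + 8))/(x^2 + 8)^3
Second-derivative test at each critical point:
  f''(-1.8423) = -0.1906 < 0 → local maximum
  f''(4.3423) = 0.0343 > 0 → local minimum

Critical points: x = 5/4 - 3*sqrt(17)/4 ≈ -1.8423 (local maximum); x = 5/4 + 3*sqrt(17)/4 ≈ 4.3423 (local minimum)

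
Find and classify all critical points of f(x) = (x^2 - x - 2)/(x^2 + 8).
f'(x) = (x^2 + 20*x - 8)/(x^4 + 16*x^2 + 64)

Solve f'(x) = 0:
  f'(x) = (x^2 + 20*x - 8)/(x^2 + 8)^2; the denominator is positive wherever f is defined, so f'(x) = 0 ⇔ x^2 + 20*x - 8 = 0.
  x^2 + 20*x - 8 = 0 has no rational roots; quadratic formula: x = (-20 ± √432)/2.
  ⇒ x = -6*sqrt(3) - 10 ≈ -20.3923, -10 + 6*sqrt(3) ≈ 0.3923

f''(x) = 2*(-x^3 - 30*x^2 + 24*x + 80)/(x^6 + 24*x^4 + 192*x^2 + 512)
Second-derivative test at each critical point:
  f''(-20.3923) = -1.157e-04 < 0 → local maximum
  f''(0.3923) = 0.3126 > 0 → local minimum

Critical points: x = -6*sqrt(3) - 10 ≈ -20.3923 (local maximum); x = -10 + 6*sqrt(3) ≈ 0.3923 (local minimum)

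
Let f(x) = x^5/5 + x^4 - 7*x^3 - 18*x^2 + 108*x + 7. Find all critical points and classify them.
f'(x) = x^4 + 4*x^3 - 21*x^2 - 36*x + 108

Solve f'(x) = 0:
  Factor: x^4 + 4*x^3 - 21*x^2 - 36*x + 108 = (x - 3)*(x - 2)*(x + 3)*(x + 6) = 0.
  ⇒ x = -6, -3, 2, 3

f''(x) = 4*x^3 + 12*x^2 - 42*x - 36
Second-derivative test at each critical point:
  f''(-6) = -216 < 0 → local maximum
  f''(-3) = 90 > 0 → local minimum
  f''(2) = -40 < 0 → local maximum
  f''(3) = 54 > 0 → local minimum

Critical points: x = -6 (local maximum); x = -3 (local minimum); x = 2 (local maximum); x = 3 (local minimum)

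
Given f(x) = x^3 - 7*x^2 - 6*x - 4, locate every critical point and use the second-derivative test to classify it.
f'(x) = 3*x^2 - 14*x - 6

Solve f'(x) = 0:
  3*x^2 - 14*x - 6 = 0 has no rational roots; quadratic formula: x = (14 ± √268)/6.
  ⇒ x = 7/3 - sqrt(67)/3 ≈ -0.3951, 7/3 + sqrt(67)/3 ≈ 5.0618

f''(x) = 6*x - 14
Second-derivative test at each critical point:
  f''(-0.3951) = -16.3707 < 0 → local maximum
  f''(5.0618) = 16.3707 > 0 → local minimum

Critical points: x = 7/3 - sqrt(67)/3 ≈ -0.3951 (local maximum); x = 7/3 + sqrt(67)/3 ≈ 5.0618 (local minimum)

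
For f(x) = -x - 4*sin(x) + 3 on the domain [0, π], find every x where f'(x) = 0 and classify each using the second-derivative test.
f'(x) = -4*cos(x) - 1

Solve f'(x) = 0 on [0, π]:
  f'(x) = 0 ⇔ cos(x) = -1/4, i.e. x = ±arccos(-1/4) + 2nπ; keep the solutions lying in [0, π].
  ⇒ x = acos(-1/4) ≈ 1.8235

f''(x) = 4*sin(x)
Second-derivative test at each critical point:
  f''(1.8235) = 3.8730 > 0 → local minimum

Critical points: x = acos(-1/4) ≈ 1.8235 (local minimum)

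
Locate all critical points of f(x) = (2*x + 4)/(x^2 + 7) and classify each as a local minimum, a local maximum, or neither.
f'(x) = 2*(x^2 - 2*x*(x + 2) + 7)/(x^2 + 7)^2

Solve f'(x) = 0:
  f'(x) = -2*(x^2 + 4*x - 7)/(x^2 + 7)^2; the denominator is positive wherever f is defined, so f'(x) = 0 ⇔ -2*x^2 - 8*x + 14 = 0.
  Factor: -2*x^2 - 8*x + 14 = -2*(x^2 + 4*x - 7); x^2 + 4*x - 7 = 0 has no rational roots; quadratic formula: x = (-4 ± √44)/2.
  ⇒ x = -sqrt(11) - 2 ≈ -5.3166, -2 + sqrt(11) ≈ 1.3166

f''(x) = 4*(4*x^2*(x + 2) - (3*x + 2)*(x^2 + 7))/(x^2 + 7)^3
Second-derivative test at each critical point:
  f''(-5.3166) = 0.0107 > 0 → local minimum
  f''(1.3166) = -0.1739 < 0 → local maximum

Critical points: x = -sqrt(11) - 2 ≈ -5.3166 (local minimum); x = -2 + sqrt(11) ≈ 1.3166 (local maximum)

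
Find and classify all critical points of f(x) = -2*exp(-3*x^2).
f'(x) = 12*x*exp(-3*x^2)

Solve f'(x) = 0:
  f'(x) = (12*x)·exp(-3*x^2) and exp(-3*x^2) > 0 for every x, so f'(x) = 0 ⇔ 12*x = 0.
  12*x = 0.
  ⇒ x = 0

f''(x) = 12*(1 - 6*x^2)*exp(-3*x^2)
Second-derivative test at each critical point:
  f''(0) = 12 > 0 → local minimum

Critical points: x = 0 (local minimum)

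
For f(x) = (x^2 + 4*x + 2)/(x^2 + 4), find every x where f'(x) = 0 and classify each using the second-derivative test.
f'(x) = 4*(-x^2 + x + 4)/(x^4 + 8*x^2 + 16)

Solve f'(x) = 0:
  f'(x) = -4*(x^2 - x - 4)/(x^2 + 4)^2; the denominator is positive wherever f is defined, so f'(x) = 0 ⇔ -4*x^2 + 4*x + 16 = 0.
  Factor: -4*x^2 + 4*x + 16 = -4*(x^2 - x - 4); x^2 - x - 4 = 0 has no rational roots; quadratic formula: x = (1 ± √17)/2.
  ⇒ x = 1/2 - sqrt(17)/2 ≈ -1.5616, 1/2 + sqrt(17)/2 ≈ 2.5616

f''(x) = 4*(2*x^3 - 3*x^2 - 24*x + 4)/(x^6 + 12*x^4 + 48*x^2 + 64)
Second-derivative test at each critical point:
  f''(-1.5616) = 0.3979 > 0 → local minimum
  f''(2.5616) = -0.1479 < 0 → local maximum

Critical points: x = 1/2 - sqrt(17)/2 ≈ -1.5616 (local minimum); x = 1/2 + sqrt(17)/2 ≈ 2.5616 (local maximum)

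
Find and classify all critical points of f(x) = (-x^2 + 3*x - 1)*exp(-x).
f'(x) = (x^2 - 5*x + 4)*exp(-x)

Solve f'(x) = 0:
  f'(x) = (x^2 - 5*x + 4)·exp(-x) and exp(-x) > 0 for every x, so f'(x) = 0 ⇔ x^2 - 5*x + 4 = 0.
  Factor: x^2 - 5*x + 4 = (x - 4)*(x - 1) = 0.
  ⇒ x = 1, 4

f''(x) = (-x^2 + 7*x - 9)*exp(-x)
Second-derivative test at each critical point:
  f''(1) = -1.1036 < 0 → local maximum
  f''(4) = 0.0549 > 0 → local minimum

Critical points: x = 1 (local maximum); x = 4 (local minimum)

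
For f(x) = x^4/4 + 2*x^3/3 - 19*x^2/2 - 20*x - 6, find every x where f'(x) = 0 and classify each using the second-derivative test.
f'(x) = x^3 + 2*x^2 - 19*x - 20

Solve f'(x) = 0:
  Factor: x^3 + 2*x^2 - 19*x - 20 = (x - 4)*(x + 1)*(x + 5) = 0.
  ⇒ x = -5, -1, 4

f''(x) = 3*x^2 + 4*x - 19
Second-derivative test at each critical point:
  f''(-5) = 36 > 0 → local minimum
  f''(-1) = -20 < 0 → local maximum
  f''(4) = 45 > 0 → local minimum

Critical points: x = -5 (local minimum); x = -1 (local maximum); x = 4 (local minimum)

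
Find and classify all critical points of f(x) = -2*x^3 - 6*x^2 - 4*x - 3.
f'(x) = -6*x^2 - 12*x - 4

Solve f'(x) = 0:
  Factor: -6*x^2 - 12*x - 4 = -2*(3*x^2 + 6*x + 2); 3*x^2 + 6*x + 2 = 0 has no rational roots; quadratic formula: x = (-6 ± √12)/6.
  ⇒ x = -1 - sqrt(3)/3 ≈ -1.5774, -1 + sqrt(3)/3 ≈ -0.4226

f''(x) = -12*x - 12
Second-derivative test at each critical point:
  f''(-1.5774) = 6.9282 > 0 → local minimum
  f''(-0.4226) = -6.9282 < 0 → local maximum

Critical points: x = -1 - sqrt(3)/3 ≈ -1.5774 (local minimum); x = -1 + sqrt(3)/3 ≈ -0.4226 (local maximum)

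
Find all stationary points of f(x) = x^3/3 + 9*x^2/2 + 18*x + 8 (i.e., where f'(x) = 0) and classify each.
f'(x) = x^2 + 9*x + 18

Solve f'(x) = 0:
  Factor: x^2 + 9*x + 18 = (x + 3)*(x + 6) = 0.
  ⇒ x = -6, -3

f''(x) = 2*x + 9
Second-derivative test at each critical point:
  f''(-6) = -3 < 0 → local maximum
  f''(-3) = 3 > 0 → local minimum

Critical points: x = -6 (local maximum); x = -3 (local minimum)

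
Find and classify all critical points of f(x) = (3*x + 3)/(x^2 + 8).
f'(x) = 3*(x^2 - 2*x*(x + 1) + 8)/(x^2 + 8)^2

Solve f'(x) = 0:
  f'(x) = -3*(x - 2)*(x + 4)/(x^2 + 8)^2; the denominator is positive wherever f is defined, so f'(x) = 0 ⇔ -3*x^2 - 6*x + 24 = 0.
  Factor: -3*x^2 - 6*x + 24 = -3*(x - 2)*(x + 4) = 0.
  ⇒ x = -4, 2

f''(x) = 6*(4*x^2*(x + 1) - (3*x + 1)*(x^2 + 8))/(x^2 + 8)^3
Second-derivative test at each critical point:
  f''(-4) = 1/32 > 0 → local minimum
  f''(2) = -1/8 < 0 → local maximum

Critical points: x = -4 (local minimum); x = 2 (local maximum)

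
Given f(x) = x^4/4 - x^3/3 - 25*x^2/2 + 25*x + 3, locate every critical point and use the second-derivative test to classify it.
f'(x) = x^3 - x^2 - 25*x + 25

Solve f'(x) = 0:
  Factor: x^3 - x^2 - 25*x + 25 = (x - 5)*(x - 1)*(x + 5) = 0.
  ⇒ x = -5, 1, 5

f''(x) = 3*x^2 - 2*x - 25
Second-derivative test at each critical point:
  f''(-5) = 60 > 0 → local minimum
  f''(1) = -24 < 0 → local maximum
  f''(5) = 40 > 0 → local minimum

Critical points: x = -5 (local minimum); x = 1 (local maximum); x = 5 (local minimum)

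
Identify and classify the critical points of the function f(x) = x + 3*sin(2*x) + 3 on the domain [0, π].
f'(x) = 6*cos(2*x) + 1

Solve f'(x) = 0 on [0, π]:
  f'(x) = 0 ⇔ cos(2*x) = -1/6, i.e. 2*x = ±arccos(-1/6) + 2nπ; keep the solutions lying in [0, π].
  ⇒ x = acos(-1/6)/2 ≈ 0.8691, pi - acos(-1/6)/2 ≈ 2.2725

f''(x) = -12*sin(2*x)
Second-derivative test at each critical point:
  f''(0.8691) = -11.8322 < 0 → local maximum
  f''(2.2725) = 11.8322 > 0 → local minimum

Critical points: x = acos(-1/6)/2 ≈ 0.8691 (local maximum); x = pi - acos(-1/6)/2 ≈ 2.2725 (local minimum)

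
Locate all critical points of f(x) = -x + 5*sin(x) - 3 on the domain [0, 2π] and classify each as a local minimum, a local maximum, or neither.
f'(x) = 5*cos(x) - 1

Solve f'(x) = 0 on [0, 2π]:
  f'(x) = 0 ⇔ cos(x) = 1/5, i.e. x = ±arccos(1/5) + 2nπ; keep the solutions lying in [0, 2π].
  ⇒ x = acos(1/5) ≈ 1.3694, -acos(1/5) + 2*pi ≈ 4.9137

f''(x) = -5*sin(x)
Second-derivative test at each critical point:
  f''(1.3694) = -4.8990 < 0 → local maximum
  f''(4.9137) = 4.8990 > 0 → local minimum

Critical points: x = acos(1/5) ≈ 1.3694 (local maximum); x = -acos(1/5) + 2*pi ≈ 4.9137 (local minimum)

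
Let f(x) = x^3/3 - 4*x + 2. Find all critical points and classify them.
f'(x) = x^2 - 4

Solve f'(x) = 0:
  Factor: x^2 - 4 = (x - 2)*(x + 2) = 0.
  ⇒ x = -2, 2

f''(x) = 2*x
Second-derivative test at each critical point:
  f''(-2) = -4 < 0 → local maximum
  f''(2) = 4 > 0 → local minimum

Critical points: x = -2 (local maximum); x = 2 (local minimum)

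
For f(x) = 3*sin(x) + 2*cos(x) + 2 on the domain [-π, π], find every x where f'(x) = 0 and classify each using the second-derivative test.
f'(x) = -2*sin(x) + 3*cos(x)

Solve f'(x) = 0 on [-π, π]:
  f'(x) = 0 ⇔ 3*cos(x) = 2*sin(x) ⇔ tan(x) = 3/2, i.e. x = arctan(3/2) + nπ; keep the solutions lying in [-π, π].
  ⇒ x = -pi + atan(3/2) ≈ -2.1588, atan(3/2) ≈ 0.9828

f''(x) = -3*sin(x) - 2*cos(x)
Second-derivative test at each critical point:
  f''(-2.1588) = 3.6056 > 0 → local minimum
  f''(0.9828) = -3.6056 < 0 → local maximum

Critical points: x = -pi + atan(3/2) ≈ -2.1588 (local minimum); x = atan(3/2) ≈ 0.9828 (local maximum)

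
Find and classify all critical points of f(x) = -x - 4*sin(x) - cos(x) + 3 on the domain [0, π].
f'(x) = sin(x) - 4*cos(x) - 1

Solve f'(x) = 0 on [0, π]:
  f'(x) = 0 ⇔ sin(x) - 4*cos(x) = 1. Write the left side as R·cos(x + φ) with R = √((-4)² + (-1)²) = sqrt(17), cos φ = -4*sqrt(17)/17, sin φ = -sqrt(17)/17; then cos(x + φ) = sqrt(17)/17. Solve for x and keep the solutions lying in [0, π].
  ⇒ x = pi/2 ≈ 1.5708

f''(x) = 4*sin(x) + cos(x)
Second-derivative test at each critical point:
  f''(1.5708) = 4 > 0 → local minimum

Critical points: x = pi/2 ≈ 1.5708 (local minimum)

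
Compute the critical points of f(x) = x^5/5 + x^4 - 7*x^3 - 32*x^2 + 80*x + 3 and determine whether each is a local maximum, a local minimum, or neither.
f'(x) = x^4 + 4*x^3 - 21*x^2 - 64*x + 80

Solve f'(x) = 0:
  Factor: x^4 + 4*x^3 - 21*x^2 - 64*x + 80 = (x - 4)*(x - 1)*(x + 4)*(x + 5) = 0.
  ⇒ x = -5, -4, 1, 4

f''(x) = 4*x^3 + 12*x^2 - 42*x - 64
Second-derivative test at each critical point:
  f''(-5) = -54 < 0 → local maximum
  f''(-4) = 40 > 0 → local minimum
  f''(1) = -90 < 0 → local maximum
  f''(4) = 216 > 0 → local minimum

Critical points: x = -5 (local maximum); x = -4 (local minimum); x = 1 (local maximum); x = 4 (local minimum)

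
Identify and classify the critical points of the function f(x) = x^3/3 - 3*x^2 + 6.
f'(x) = x*(x - 6)

Solve f'(x) = 0:
  Factor: x^2 - 6*x = x*(x - 6) = 0.
  ⇒ x = 0, 6

f''(x) = 2*x - 6
Second-derivative test at each critical point:
  f''(0) = -6 < 0 → local maximum
  f''(6) = 6 > 0 → local minimum

Critical points: x = 0 (local maximum); x = 6 (local minimum)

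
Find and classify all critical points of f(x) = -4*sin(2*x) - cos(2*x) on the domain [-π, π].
f'(x) = 2*sin(2*x) - 8*cos(2*x)

Solve f'(x) = 0 on [-π, π]:
  f'(x) = 0 ⇔ -4*cos(2*x) = -sin(2*x) ⇔ tan(2*x) = 4, i.e. 2*x = arctan(4) + nπ; keep the solutions lying in [-π, π].
  ⇒ x = -pi + atan(4)/2 ≈ -2.4787, -pi/2 + atan(4)/2 ≈ -0.9079, atan(4)/2 ≈ 0.6629, atan(4)/2 + pi/2 ≈ 2.2337

f''(x) = 16*sin(2*x) + 4*cos(2*x)
Second-derivative test at each critical point:
  f''(-2.4787) = 16.4924 > 0 → local minimum
  f''(-0.9079) = -16.4924 < 0 → local maximum
  f''(0.6629) = 16.4924 > 0 → local minimum
  f''(2.2337) = -16.4924 < 0 → local maximum

Critical points: x = -pi + atan(4)/2 ≈ -2.4787 (local minimum); x = -pi/2 + atan(4)/2 ≈ -0.9079 (local maximum); x = atan(4)/2 ≈ 0.6629 (local minimum); x = atan(4)/2 + pi/2 ≈ 2.2337 (local maximum)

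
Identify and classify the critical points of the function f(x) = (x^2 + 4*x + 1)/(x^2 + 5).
f'(x) = 4*(-x^2 + 2*x + 5)/(x^4 + 10*x^2 + 25)

Solve f'(x) = 0:
  f'(x) = -4*(x^2 - 2*x - 5)/(x^2 + 5)^2; the denominator is positive wherever f is defined, so f'(x) = 0 ⇔ -4*x^2 + 8*x + 20 = 0.
  Factor: -4*x^2 + 8*x + 20 = -4*(x^2 - 2*x - 5); x^2 - 2*x - 5 = 0 has no rational roots; quadratic formula: x = (2 ± √24)/2.
  ⇒ x = 1 - sqrt(6) ≈ -1.4495, 1 + sqrt(6) ≈ 3.4495

f''(x) = 8*(x^3 - 3*x^2 - 15*x + 5)/(x^6 + 15*x^4 + 75*x^2 + 125)
Second-derivative test at each critical point:
  f''(-1.4495) = 0.3886 > 0 → local minimum
  f''(3.4495) = -0.0686 < 0 → local maximum

Critical points: x = 1 - sqrt(6) ≈ -1.4495 (local minimum); x = 1 + sqrt(6) ≈ 3.4495 (local maximum)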